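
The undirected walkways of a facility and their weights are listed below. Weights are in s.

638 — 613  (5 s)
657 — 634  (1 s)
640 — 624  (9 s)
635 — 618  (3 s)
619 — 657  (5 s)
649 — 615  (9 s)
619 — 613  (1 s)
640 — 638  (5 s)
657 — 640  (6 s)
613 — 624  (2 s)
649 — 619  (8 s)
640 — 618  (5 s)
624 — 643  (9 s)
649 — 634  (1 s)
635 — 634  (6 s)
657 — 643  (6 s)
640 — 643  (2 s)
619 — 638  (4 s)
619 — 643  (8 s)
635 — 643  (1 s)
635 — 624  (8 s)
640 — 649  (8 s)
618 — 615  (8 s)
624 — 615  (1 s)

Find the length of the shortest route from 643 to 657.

6 s

Shortest distances from 643:
643: 0
635: 1  (via 643)
640: 2  (via 643)
618: 4  (via 635)
657: 6  (via 643)
Shortest route: 643–657 = 6 s.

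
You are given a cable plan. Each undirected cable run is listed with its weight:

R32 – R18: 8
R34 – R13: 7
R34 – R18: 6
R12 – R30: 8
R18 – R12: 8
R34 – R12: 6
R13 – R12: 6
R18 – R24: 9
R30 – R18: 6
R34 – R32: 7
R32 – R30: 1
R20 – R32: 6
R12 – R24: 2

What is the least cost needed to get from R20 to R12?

Compare a few routes:
R20 - R32 - R34 - R12: 6+7+6 = 19
R20 - R32 - R30 - R12: 6+1+8 = 15
The minimum is 15 via R20 - R32 - R30 - R12.

15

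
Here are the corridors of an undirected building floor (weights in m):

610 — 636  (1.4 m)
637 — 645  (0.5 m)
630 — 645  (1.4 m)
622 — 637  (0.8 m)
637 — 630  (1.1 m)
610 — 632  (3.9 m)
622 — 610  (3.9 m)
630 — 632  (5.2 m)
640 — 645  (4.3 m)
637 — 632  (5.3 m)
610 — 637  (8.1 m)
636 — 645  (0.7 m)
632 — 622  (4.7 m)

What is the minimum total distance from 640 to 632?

10.1 m

Shortest distances from 640:
640: 0
645: 4.3  (via 640)
637: 4.8  (via 645)
636: 5  (via 645)
622: 5.6  (via 637)
630: 5.7  (via 645)
610: 6.4  (via 636)
632: 10.1  (via 637)
Shortest route: 640 → 645 → 637 → 632 = 10.1 m.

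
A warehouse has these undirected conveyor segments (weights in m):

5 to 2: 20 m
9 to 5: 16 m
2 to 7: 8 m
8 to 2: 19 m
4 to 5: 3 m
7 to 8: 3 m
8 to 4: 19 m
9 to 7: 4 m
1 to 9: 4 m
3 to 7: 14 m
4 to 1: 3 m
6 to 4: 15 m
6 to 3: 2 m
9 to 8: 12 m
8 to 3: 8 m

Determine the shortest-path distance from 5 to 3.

Enumerating some paths:
5 - 4 - 6 - 3: 3+15+2 = 20
5 - 4 - 1 - 9 - 7 - 8 - 3: 3+3+4+4+3+8 = 25
5 - 4 - 1 - 9 - 7 - 3: 3+3+4+4+14 = 28
Cheapest is 5 - 4 - 6 - 3 at 20 m.

20 m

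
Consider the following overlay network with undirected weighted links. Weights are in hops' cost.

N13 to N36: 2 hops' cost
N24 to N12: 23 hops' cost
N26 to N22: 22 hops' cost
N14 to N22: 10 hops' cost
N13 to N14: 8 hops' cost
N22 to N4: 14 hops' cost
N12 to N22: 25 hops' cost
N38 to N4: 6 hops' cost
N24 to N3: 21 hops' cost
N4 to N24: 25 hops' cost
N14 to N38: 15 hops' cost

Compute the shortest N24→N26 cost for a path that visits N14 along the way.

78 hops' cost

Best N24 to N14: N24–N4–N38–N14 costing 46
Shortest N14→N26: N14–N22–N26 = 32
Total via N14: 46 + 32 = 78 hops' cost.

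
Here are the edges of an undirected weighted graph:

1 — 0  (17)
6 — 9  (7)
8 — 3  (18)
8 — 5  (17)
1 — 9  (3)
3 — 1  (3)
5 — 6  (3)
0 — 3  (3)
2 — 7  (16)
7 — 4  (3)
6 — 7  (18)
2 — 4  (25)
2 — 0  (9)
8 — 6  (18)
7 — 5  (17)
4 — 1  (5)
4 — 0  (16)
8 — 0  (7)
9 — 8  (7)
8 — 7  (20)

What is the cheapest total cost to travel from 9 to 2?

18

Candidate routes:
9 - 8 - 0 - 2: 7+7+9 = 23
9 - 1 - 3 - 0 - 2: 3+3+3+9 = 18
9 - 1 - 0 - 2: 3+17+9 = 29
9 - 1 - 4 - 7 - 2: 3+5+3+16 = 27
Cheapest is 9 - 1 - 3 - 0 - 2 at 18.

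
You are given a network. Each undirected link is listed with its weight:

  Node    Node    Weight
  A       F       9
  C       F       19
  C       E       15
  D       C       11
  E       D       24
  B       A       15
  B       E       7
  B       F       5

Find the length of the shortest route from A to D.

39

Settle nodes by increasing distance from A:
A: 0
F: 9  (via A)
B: 14  (via F)
E: 21  (via B)
C: 28  (via F)
D: 39  (via C)
Shortest route: A–F–C–D = 39.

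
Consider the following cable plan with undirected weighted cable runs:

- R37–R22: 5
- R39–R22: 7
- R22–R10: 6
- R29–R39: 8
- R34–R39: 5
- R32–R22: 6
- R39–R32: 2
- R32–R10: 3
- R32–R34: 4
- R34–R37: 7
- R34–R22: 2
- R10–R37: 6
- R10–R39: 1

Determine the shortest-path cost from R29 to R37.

Compare a few routes:
R29 - R39 - R32 - R10 - R37: 8+2+3+6 = 19
R29 - R39 - R10 - R37: 8+1+6 = 15
Cheapest is R29 - R39 - R10 - R37 at 15.

15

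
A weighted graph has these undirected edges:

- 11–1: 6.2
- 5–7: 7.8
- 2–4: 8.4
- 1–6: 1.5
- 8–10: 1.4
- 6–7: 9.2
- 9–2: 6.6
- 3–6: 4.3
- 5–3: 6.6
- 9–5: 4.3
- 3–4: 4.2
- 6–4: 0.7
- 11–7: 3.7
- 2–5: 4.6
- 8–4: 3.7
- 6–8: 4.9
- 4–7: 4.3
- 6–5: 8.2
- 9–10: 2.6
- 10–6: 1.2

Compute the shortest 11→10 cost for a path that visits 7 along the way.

Best 11 to 7: 11 → 7 costing 3.7
Shortest 7→10: 7 → 4 → 6 → 10 = 6.2
Total via 7: 3.7 + 6.2 = 9.9.

9.9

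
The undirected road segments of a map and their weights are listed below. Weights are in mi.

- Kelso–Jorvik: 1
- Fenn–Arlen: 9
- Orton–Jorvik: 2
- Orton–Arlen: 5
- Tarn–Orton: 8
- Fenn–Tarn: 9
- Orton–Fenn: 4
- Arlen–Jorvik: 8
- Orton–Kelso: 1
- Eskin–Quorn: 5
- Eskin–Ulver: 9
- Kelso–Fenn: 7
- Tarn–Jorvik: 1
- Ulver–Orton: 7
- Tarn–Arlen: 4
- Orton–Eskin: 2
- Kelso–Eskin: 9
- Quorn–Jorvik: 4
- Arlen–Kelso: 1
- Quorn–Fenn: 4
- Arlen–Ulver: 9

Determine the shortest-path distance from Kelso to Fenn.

5 mi

Enumerating some paths:
Kelso - Orton - Fenn: 1+4 = 5
Kelso - Jorvik - Orton - Fenn: 1+2+4 = 7
The minimum is 5 mi via Kelso - Orton - Fenn.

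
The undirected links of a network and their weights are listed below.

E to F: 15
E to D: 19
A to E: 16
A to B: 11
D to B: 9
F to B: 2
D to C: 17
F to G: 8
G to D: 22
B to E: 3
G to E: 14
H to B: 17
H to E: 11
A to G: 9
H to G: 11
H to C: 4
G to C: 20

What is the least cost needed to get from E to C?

Settle nodes by increasing distance from E:
E: 0
B: 3  (via E)
F: 5  (via B)
H: 11  (via E)
D: 12  (via B)
G: 13  (via F)
A: 14  (via B)
C: 15  (via H)
Shortest route: E → H → C = 15.

15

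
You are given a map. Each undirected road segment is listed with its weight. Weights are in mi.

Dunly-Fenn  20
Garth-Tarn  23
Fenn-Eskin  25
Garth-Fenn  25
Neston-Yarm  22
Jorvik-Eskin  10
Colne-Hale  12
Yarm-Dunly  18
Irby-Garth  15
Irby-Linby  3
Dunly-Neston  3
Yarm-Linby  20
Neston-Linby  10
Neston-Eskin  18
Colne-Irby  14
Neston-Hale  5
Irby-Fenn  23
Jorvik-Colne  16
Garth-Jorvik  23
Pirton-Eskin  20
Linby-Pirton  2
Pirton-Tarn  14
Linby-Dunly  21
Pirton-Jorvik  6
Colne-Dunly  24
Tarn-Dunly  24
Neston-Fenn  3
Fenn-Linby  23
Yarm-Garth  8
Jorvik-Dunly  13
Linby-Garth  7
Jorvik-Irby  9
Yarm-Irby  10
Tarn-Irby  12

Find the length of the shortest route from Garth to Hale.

Candidate routes:
Garth → Irby → Linby → Neston → Hale: 15+3+10+5 = 33
Garth → Linby → Neston → Hale: 7+10+5 = 22
The minimum is 22 mi via Garth → Linby → Neston → Hale.

22 mi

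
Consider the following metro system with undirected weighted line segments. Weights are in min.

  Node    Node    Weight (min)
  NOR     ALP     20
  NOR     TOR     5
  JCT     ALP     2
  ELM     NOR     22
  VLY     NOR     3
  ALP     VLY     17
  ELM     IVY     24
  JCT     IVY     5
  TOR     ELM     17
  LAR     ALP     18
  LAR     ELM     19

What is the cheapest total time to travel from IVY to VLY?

24 min

Settle nodes by increasing distance from IVY:
IVY: 0
JCT: 5  (via IVY)
ALP: 7  (via JCT)
VLY: 24  (via ALP)
Shortest route: IVY–JCT–ALP–VLY = 24 min.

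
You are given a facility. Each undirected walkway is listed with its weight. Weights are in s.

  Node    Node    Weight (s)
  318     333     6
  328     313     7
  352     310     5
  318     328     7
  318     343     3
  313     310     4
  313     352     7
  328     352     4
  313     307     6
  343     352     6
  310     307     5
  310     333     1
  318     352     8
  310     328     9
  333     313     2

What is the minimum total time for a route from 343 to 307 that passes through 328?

23 s

Best 343 to 328: 343 → 318 → 328 costing 10
Best 328 to 307: 328 → 313 → 307 costing 13
Total via 328: 10 + 13 = 23 s.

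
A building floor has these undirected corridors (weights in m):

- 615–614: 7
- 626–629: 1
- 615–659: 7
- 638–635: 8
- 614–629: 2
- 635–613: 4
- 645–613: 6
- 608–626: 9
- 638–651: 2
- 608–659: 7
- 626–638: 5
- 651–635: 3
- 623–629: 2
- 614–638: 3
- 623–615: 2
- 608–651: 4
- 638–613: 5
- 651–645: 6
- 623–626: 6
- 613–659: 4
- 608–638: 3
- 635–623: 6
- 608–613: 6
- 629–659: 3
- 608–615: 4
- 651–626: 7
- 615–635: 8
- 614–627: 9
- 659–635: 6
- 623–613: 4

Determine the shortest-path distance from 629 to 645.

12 m

Settle nodes by increasing distance from 629:
629: 0
626: 1  (via 629)
614: 2  (via 629)
623: 2  (via 629)
659: 3  (via 629)
615: 4  (via 623)
638: 5  (via 614)
613: 6  (via 623)
651: 7  (via 638)
608: 8  (via 615)
635: 8  (via 623)
627: 11  (via 614)
645: 12  (via 613)
Shortest route: 629 → 623 → 613 → 645 = 12 m.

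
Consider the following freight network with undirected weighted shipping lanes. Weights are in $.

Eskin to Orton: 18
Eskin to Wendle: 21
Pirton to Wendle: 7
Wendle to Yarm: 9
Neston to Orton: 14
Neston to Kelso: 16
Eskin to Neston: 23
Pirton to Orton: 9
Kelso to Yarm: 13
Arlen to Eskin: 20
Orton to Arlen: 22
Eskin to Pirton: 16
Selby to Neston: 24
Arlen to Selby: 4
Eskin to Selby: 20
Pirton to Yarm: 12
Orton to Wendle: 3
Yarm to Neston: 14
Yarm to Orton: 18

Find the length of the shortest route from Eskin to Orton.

Compare a few routes:
Eskin–Orton: 18 = 18
Eskin–Pirton–Wendle–Orton: 16+7+3 = 26
Eskin–Wendle–Orton: 21+3 = 24
Eskin–Pirton–Orton: 16+9 = 25
The minimum is $18 via Eskin–Orton.

$18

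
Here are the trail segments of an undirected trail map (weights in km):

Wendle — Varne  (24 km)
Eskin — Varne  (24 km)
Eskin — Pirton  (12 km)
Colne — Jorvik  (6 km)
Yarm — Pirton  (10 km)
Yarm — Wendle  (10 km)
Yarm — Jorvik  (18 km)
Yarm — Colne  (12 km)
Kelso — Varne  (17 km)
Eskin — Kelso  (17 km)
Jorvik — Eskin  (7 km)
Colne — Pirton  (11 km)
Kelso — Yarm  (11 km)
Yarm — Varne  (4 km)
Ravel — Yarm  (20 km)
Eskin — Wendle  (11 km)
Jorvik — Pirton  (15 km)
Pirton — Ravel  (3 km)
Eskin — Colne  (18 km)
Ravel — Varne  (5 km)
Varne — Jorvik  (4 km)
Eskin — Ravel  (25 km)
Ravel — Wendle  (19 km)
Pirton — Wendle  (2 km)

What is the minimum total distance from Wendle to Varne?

10 km

Settle nodes by increasing distance from Wendle:
Wendle: 0
Pirton: 2  (via Wendle)
Ravel: 5  (via Pirton)
Yarm: 10  (via Wendle)
Varne: 10  (via Ravel)
Shortest route: Wendle → Pirton → Ravel → Varne = 10 km.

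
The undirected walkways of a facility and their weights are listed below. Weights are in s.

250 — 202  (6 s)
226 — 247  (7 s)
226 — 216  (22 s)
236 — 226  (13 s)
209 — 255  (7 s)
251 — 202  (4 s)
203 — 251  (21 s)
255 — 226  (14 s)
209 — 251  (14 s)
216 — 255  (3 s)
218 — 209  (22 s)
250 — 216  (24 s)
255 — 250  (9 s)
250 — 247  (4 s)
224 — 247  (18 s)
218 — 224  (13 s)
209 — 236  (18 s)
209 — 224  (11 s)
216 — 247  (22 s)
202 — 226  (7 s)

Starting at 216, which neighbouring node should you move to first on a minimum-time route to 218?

Compare a few routes:
216 → 255 → 209 → 224 → 218: 3+7+11+13 = 34
216 → 247 → 224 → 218: 22+18+13 = 53
216 → 255 → 209 → 218: 3+7+22 = 32
216 → 255 → 250 → 247 → 224 → 218: 3+9+4+18+13 = 47
Cheapest is 216 → 255 → 209 → 218 at 32 s.
So from 216 the first move is to 255.

255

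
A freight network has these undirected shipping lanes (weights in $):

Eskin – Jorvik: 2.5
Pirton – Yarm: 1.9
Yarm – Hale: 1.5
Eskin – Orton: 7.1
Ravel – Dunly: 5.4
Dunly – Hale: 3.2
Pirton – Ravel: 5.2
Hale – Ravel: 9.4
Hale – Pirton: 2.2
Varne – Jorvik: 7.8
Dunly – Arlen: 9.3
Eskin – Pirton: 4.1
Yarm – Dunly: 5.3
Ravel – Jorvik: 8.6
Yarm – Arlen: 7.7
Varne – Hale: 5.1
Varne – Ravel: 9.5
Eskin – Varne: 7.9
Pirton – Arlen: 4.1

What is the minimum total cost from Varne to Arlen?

Settle nodes by increasing distance from Varne:
Varne: 0
Hale: 5.1  (via Varne)
Yarm: 6.6  (via Hale)
Pirton: 7.3  (via Hale)
Jorvik: 7.8  (via Varne)
Eskin: 7.9  (via Varne)
Dunly: 8.3  (via Hale)
Ravel: 9.5  (via Varne)
Arlen: 11.4  (via Pirton)
Shortest route: Varne–Hale–Pirton–Arlen = $11.4.

$11.4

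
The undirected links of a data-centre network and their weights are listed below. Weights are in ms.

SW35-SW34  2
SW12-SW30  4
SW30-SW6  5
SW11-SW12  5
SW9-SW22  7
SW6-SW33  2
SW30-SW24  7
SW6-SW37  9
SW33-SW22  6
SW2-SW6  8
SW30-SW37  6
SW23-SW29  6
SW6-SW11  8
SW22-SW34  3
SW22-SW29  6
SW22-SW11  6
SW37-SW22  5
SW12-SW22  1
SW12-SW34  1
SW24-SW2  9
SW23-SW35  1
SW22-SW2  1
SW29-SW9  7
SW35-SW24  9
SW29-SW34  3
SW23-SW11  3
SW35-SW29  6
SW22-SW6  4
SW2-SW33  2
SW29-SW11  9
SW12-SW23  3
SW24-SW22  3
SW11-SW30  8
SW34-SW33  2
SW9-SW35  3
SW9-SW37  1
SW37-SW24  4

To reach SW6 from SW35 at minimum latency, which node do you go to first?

Candidate routes:
SW35 - SW34 - SW33 - SW6: 2+2+2 = 6
SW35 - SW34 - SW12 - SW22 - SW6: 2+1+1+4 = 8
The minimum is 6 ms via SW35 - SW34 - SW33 - SW6.
So from SW35 the first move is to SW34.

SW34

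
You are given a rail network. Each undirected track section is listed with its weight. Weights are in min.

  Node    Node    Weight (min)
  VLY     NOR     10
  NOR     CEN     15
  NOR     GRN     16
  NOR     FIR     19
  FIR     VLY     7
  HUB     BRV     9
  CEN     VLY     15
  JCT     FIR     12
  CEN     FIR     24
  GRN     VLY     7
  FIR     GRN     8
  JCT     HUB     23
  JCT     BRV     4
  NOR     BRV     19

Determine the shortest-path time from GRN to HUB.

33 min

Compare a few routes:
GRN → VLY → FIR → JCT → BRV → HUB: 7+7+12+4+9 = 39
GRN → FIR → JCT → BRV → HUB: 8+12+4+9 = 33
The minimum is 33 min via GRN → FIR → JCT → BRV → HUB.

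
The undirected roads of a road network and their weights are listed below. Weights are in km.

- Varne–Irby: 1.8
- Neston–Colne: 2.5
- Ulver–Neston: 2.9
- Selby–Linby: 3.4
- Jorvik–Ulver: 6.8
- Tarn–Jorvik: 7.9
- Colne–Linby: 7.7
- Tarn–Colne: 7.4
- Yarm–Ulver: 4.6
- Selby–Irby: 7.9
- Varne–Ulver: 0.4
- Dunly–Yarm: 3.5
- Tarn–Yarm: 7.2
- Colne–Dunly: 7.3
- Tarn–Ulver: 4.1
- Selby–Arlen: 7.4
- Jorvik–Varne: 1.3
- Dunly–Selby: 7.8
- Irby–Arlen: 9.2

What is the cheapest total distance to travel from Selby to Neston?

Enumerating some paths:
Selby–Linby–Colne–Neston: 3.4+7.7+2.5 = 13.6
Selby–Irby–Varne–Ulver–Neston: 7.9+1.8+0.4+2.9 = 13
The minimum is 13 km via Selby–Irby–Varne–Ulver–Neston.

13 km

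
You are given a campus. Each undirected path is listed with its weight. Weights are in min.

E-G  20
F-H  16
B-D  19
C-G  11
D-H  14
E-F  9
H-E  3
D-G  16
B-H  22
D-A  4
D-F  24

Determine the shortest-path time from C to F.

40 min

Shortest distances from C:
C: 0
G: 11  (via C)
D: 27  (via G)
A: 31  (via D)
E: 31  (via G)
H: 34  (via E)
F: 40  (via E)
Shortest route: C → G → E → F = 40 min.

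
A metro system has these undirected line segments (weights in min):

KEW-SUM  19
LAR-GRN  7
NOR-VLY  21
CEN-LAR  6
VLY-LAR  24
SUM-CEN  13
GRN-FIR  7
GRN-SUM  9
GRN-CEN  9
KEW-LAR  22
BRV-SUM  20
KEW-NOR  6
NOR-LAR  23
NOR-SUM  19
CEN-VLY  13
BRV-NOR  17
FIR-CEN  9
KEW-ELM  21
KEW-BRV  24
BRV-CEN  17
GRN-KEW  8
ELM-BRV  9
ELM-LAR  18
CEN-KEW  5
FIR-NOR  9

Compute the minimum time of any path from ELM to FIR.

Running Dijkstra from ELM:
ELM: 0
BRV: 9  (via ELM)
LAR: 18  (via ELM)
KEW: 21  (via ELM)
CEN: 24  (via LAR)
GRN: 25  (via LAR)
NOR: 26  (via BRV)
SUM: 29  (via BRV)
FIR: 32  (via GRN)
Shortest route: ELM–LAR–GRN–FIR = 32 min.

32 min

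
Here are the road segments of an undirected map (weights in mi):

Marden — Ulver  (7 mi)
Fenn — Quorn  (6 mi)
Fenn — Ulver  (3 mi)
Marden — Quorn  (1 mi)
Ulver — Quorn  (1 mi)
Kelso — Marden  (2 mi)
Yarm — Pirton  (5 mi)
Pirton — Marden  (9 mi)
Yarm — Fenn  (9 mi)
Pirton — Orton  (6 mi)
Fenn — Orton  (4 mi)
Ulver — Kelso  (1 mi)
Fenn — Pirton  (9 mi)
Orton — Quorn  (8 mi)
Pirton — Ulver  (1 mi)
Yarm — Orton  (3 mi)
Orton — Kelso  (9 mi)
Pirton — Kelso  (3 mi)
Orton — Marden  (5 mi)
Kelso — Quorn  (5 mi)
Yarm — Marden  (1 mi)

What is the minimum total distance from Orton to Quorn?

Shortest distances from Orton:
Orton: 0
Yarm: 3  (via Orton)
Marden: 4  (via Yarm)
Fenn: 4  (via Orton)
Quorn: 5  (via Marden)
Shortest route: Orton–Yarm–Marden–Quorn = 5 mi.

5 mi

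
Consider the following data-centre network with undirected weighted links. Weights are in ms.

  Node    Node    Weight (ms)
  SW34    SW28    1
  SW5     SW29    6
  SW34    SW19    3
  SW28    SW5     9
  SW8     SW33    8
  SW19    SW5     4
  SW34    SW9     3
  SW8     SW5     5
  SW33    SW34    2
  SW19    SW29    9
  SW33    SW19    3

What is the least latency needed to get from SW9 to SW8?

Compare a few routes:
SW9 → SW34 → SW33 → SW8: 3+2+8 = 13
SW9 → SW34 → SW33 → SW19 → SW5 → SW8: 3+2+3+4+5 = 17
SW9 → SW34 → SW19 → SW33 → SW8: 3+3+3+8 = 17
SW9 → SW34 → SW19 → SW5 → SW8: 3+3+4+5 = 15
Cheapest is SW9 → SW34 → SW33 → SW8 at 13 ms.

13 ms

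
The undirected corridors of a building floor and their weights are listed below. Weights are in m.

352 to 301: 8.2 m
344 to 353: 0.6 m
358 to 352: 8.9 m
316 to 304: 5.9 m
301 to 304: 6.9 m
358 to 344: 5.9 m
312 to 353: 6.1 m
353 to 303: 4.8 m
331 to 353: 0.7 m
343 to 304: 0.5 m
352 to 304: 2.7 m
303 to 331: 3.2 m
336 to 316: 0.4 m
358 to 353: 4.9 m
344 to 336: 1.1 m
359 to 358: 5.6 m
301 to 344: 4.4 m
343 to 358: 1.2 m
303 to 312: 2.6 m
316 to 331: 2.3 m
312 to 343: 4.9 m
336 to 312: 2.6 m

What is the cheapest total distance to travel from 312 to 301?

8.1 m

Enumerating some paths:
312–336–316–331–353–344–301: 2.6+0.4+2.3+0.7+0.6+4.4 = 11
312–336–344–301: 2.6+1.1+4.4 = 8.1
312–353–344–301: 6.1+0.6+4.4 = 11.1
The minimum is 8.1 m via 312–336–344–301.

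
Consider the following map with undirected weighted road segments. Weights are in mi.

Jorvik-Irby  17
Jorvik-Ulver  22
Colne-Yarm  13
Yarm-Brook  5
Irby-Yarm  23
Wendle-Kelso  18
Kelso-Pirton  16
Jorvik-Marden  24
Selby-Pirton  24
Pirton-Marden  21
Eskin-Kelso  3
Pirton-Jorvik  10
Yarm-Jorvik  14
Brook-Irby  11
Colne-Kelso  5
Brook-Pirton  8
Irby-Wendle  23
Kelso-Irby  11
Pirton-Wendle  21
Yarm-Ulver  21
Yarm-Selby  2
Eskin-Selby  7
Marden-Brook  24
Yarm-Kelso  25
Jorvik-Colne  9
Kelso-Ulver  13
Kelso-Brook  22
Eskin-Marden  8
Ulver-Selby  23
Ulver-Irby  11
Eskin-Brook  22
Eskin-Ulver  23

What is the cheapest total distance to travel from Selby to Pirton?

Candidate routes:
Selby - Eskin - Kelso - Pirton: 7+3+16 = 26
Selby - Yarm - Brook - Pirton: 2+5+8 = 15
Selby - Pirton: 24 = 24
Cheapest is Selby - Yarm - Brook - Pirton at 15 mi.

15 mi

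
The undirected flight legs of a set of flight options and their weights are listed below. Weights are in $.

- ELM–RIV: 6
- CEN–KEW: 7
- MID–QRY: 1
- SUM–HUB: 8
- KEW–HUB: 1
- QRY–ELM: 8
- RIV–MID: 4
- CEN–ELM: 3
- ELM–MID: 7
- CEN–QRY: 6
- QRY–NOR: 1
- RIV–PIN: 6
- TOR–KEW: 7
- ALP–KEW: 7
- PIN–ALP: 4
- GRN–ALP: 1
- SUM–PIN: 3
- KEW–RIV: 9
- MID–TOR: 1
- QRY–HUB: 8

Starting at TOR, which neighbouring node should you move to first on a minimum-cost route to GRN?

KEW

Candidate routes:
TOR → MID → QRY → HUB → KEW → ALP → GRN: 1+1+8+1+7+1 = 19
TOR → KEW → ALP → GRN: 7+7+1 = 15
TOR → MID → RIV → PIN → ALP → GRN: 1+4+6+4+1 = 16
TOR → MID → RIV → KEW → ALP → GRN: 1+4+9+7+1 = 22
The minimum is $15 via TOR → KEW → ALP → GRN.
So from TOR the first move is to KEW.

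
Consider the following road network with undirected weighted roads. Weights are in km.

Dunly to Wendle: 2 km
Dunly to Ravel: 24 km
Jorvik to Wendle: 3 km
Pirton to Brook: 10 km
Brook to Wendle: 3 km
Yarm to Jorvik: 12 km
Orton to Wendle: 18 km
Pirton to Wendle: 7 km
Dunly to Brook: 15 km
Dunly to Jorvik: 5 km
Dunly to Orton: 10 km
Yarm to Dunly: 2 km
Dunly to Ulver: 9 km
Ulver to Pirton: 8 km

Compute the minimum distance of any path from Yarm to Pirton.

11 km

Running Dijkstra from Yarm:
Yarm: 0
Dunly: 2  (via Yarm)
Wendle: 4  (via Dunly)
Jorvik: 7  (via Dunly)
Brook: 7  (via Wendle)
Ulver: 11  (via Dunly)
Pirton: 11  (via Wendle)
Shortest route: Yarm → Dunly → Wendle → Pirton = 11 km.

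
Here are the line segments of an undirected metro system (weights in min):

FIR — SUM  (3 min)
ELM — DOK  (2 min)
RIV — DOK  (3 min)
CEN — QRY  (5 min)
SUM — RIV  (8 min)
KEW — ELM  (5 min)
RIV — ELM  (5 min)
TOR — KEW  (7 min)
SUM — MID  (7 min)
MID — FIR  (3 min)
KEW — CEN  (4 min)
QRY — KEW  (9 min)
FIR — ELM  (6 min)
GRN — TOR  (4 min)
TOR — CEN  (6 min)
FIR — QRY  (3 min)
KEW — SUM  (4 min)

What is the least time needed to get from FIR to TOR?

14 min

Candidate routes:
FIR - SUM - KEW - CEN - TOR: 3+4+4+6 = 17
FIR - QRY - CEN - KEW - TOR: 3+5+4+7 = 19
FIR - SUM - KEW - TOR: 3+4+7 = 14
FIR - ELM - KEW - TOR: 6+5+7 = 18
The minimum is 14 min via FIR - SUM - KEW - TOR.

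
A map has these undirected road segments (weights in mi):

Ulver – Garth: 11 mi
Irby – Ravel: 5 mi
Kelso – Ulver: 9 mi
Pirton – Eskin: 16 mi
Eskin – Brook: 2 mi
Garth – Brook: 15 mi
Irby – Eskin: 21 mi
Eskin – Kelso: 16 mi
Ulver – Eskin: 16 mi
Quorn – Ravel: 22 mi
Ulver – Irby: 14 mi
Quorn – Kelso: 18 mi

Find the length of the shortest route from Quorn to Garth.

Shortest distances from Quorn:
Quorn: 0
Kelso: 18  (via Quorn)
Ravel: 22  (via Quorn)
Ulver: 27  (via Kelso)
Irby: 27  (via Ravel)
Eskin: 34  (via Kelso)
Brook: 36  (via Eskin)
Garth: 38  (via Ulver)
Shortest route: Quorn–Kelso–Ulver–Garth = 38 mi.

38 mi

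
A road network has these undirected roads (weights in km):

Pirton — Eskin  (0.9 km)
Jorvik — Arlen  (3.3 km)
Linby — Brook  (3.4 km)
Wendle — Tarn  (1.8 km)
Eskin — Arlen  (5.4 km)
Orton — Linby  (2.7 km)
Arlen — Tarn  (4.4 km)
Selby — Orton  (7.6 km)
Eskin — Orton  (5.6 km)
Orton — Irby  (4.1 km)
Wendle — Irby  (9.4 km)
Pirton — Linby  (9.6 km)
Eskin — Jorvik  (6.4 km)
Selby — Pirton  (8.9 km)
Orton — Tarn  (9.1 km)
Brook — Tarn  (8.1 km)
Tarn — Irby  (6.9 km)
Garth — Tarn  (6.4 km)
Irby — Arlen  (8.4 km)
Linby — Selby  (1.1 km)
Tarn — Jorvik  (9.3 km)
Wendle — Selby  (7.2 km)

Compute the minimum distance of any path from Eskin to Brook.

11.7 km

Enumerating some paths:
Eskin–Pirton–Selby–Linby–Brook: 0.9+8.9+1.1+3.4 = 14.3
Eskin–Orton–Linby–Brook: 5.6+2.7+3.4 = 11.7
Eskin–Orton–Selby–Linby–Brook: 5.6+7.6+1.1+3.4 = 17.7
Eskin–Pirton–Linby–Brook: 0.9+9.6+3.4 = 13.9
Cheapest is Eskin–Orton–Linby–Brook at 11.7 km.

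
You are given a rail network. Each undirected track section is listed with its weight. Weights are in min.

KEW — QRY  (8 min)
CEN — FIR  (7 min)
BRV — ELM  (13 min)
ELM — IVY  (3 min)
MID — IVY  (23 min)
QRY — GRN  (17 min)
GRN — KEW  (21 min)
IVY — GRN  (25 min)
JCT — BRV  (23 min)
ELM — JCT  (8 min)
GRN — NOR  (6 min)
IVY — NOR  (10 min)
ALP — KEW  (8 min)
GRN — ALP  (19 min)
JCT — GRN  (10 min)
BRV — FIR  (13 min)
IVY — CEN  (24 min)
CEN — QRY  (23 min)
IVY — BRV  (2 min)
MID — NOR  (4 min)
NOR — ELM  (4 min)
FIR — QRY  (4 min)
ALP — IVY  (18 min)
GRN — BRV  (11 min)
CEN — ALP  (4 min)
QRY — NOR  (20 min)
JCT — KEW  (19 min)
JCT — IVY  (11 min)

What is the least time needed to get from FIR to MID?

26 min

Compare a few routes:
FIR - BRV - IVY - ELM - NOR - MID: 13+2+3+4+4 = 26
FIR - QRY - NOR - MID: 4+20+4 = 28
Cheapest is FIR - BRV - IVY - ELM - NOR - MID at 26 min.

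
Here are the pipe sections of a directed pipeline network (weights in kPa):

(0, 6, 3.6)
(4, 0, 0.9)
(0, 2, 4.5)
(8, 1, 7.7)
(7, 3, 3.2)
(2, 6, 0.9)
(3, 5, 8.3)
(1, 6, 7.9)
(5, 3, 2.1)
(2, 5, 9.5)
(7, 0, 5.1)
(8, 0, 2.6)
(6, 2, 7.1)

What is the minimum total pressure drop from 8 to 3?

Shortest distances from 8:
8: 0
0: 2.6  (via 8)
6: 6.2  (via 0)
2: 7.1  (via 0)
1: 7.7  (via 8)
5: 16.6  (via 2)
3: 18.7  (via 5)
Shortest route: 8–0–2–5–3 = 18.7 kPa.

18.7 kPa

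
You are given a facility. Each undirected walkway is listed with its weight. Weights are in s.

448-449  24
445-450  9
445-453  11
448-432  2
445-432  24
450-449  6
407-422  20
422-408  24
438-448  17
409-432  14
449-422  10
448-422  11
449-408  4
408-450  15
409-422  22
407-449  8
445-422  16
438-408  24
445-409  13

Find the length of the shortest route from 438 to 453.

54 s

Enumerating some paths:
438 → 448 → 422 → 445 → 453: 17+11+16+11 = 55
438 → 408 → 450 → 445 → 453: 24+15+9+11 = 59
438 → 448 → 432 → 445 → 453: 17+2+24+11 = 54
438 → 448 → 432 → 409 → 445 → 453: 17+2+14+13+11 = 57
Cheapest is 438 → 448 → 432 → 445 → 453 at 54 s.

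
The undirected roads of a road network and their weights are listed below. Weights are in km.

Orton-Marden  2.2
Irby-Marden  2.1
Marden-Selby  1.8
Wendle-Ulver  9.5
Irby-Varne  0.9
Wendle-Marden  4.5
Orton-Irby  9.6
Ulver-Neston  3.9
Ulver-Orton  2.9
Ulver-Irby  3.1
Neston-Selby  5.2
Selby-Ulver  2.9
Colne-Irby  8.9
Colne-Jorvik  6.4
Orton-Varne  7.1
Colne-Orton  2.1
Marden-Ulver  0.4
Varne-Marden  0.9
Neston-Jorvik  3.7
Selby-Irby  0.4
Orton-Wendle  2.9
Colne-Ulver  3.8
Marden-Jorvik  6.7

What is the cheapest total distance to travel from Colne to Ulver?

Settle nodes by increasing distance from Colne:
Colne: 0
Orton: 2.1  (via Colne)
Ulver: 3.8  (via Colne)
Shortest route: Colne–Ulver = 3.8 km.

3.8 km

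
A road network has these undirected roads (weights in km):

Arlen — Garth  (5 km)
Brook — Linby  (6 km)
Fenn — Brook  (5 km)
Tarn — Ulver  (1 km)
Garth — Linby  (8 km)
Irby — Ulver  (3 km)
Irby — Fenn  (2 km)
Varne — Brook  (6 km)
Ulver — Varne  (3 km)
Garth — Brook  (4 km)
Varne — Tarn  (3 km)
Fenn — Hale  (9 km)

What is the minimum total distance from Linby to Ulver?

15 km

Shortest distances from Linby:
Linby: 0
Brook: 6  (via Linby)
Garth: 8  (via Linby)
Fenn: 11  (via Brook)
Varne: 12  (via Brook)
Irby: 13  (via Fenn)
Arlen: 13  (via Garth)
Ulver: 15  (via Varne)
Shortest route: Linby–Brook–Varne–Ulver = 15 km.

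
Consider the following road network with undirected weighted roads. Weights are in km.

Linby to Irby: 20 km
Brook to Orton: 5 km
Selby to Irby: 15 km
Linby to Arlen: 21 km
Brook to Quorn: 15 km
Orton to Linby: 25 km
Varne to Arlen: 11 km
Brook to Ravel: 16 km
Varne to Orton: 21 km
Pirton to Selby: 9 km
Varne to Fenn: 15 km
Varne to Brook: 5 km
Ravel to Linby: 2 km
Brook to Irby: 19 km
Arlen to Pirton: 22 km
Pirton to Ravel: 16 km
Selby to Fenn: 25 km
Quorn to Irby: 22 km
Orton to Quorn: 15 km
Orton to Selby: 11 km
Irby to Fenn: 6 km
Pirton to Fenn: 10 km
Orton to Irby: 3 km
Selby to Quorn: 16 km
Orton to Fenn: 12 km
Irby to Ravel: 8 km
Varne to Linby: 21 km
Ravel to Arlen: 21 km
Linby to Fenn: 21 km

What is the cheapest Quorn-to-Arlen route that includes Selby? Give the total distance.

Best Quorn to Selby: Quorn–Selby costing 16
Shortest Selby→Arlen: Selby–Pirton–Arlen = 31
Total via Selby: 16 + 31 = 47 km.

47 km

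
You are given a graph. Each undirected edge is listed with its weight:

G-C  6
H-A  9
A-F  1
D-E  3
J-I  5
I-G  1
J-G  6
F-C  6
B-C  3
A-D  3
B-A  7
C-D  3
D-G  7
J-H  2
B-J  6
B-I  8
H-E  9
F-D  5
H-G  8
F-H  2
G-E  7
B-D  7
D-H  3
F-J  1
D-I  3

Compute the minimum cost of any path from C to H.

Settle nodes by increasing distance from C:
C: 0
B: 3  (via C)
D: 3  (via C)
A: 6  (via D)
E: 6  (via D)
F: 6  (via C)
G: 6  (via C)
H: 6  (via D)
Shortest route: C → D → H = 6.

6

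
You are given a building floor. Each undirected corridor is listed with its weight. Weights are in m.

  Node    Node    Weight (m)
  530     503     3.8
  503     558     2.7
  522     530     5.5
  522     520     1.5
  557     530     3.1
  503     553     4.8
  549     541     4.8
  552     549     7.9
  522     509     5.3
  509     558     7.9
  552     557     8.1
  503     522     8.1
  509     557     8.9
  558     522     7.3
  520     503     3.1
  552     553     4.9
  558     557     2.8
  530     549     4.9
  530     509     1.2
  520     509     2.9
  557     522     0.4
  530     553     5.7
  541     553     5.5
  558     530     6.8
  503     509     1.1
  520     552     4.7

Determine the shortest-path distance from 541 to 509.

Running Dijkstra from 541:
541: 0
549: 4.8  (via 541)
553: 5.5  (via 541)
530: 9.7  (via 549)
503: 10.3  (via 553)
552: 10.4  (via 553)
509: 10.9  (via 530)
Shortest route: 541–549–530–509 = 10.9 m.

10.9 m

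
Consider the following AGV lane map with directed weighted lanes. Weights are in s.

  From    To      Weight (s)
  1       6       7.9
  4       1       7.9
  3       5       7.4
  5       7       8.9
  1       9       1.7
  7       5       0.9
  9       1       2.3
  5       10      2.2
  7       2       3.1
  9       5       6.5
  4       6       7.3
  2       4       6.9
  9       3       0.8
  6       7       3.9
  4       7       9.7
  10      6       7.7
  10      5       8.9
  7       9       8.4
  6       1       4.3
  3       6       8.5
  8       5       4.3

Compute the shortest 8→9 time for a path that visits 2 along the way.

32.8 s

Best 8 to 2: 8–5–7–2 costing 16.3
Best 2 to 9: 2–4–1–9 costing 16.5
Total via 2: 16.3 + 16.5 = 32.8 s.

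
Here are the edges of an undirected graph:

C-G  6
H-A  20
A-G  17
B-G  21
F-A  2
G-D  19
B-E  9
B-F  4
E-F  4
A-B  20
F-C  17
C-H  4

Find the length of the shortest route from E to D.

Candidate routes:
E - F - A - G - D: 4+2+17+19 = 42
E - F - C - G - D: 4+17+6+19 = 46
Cheapest is E - F - A - G - D at 42.

42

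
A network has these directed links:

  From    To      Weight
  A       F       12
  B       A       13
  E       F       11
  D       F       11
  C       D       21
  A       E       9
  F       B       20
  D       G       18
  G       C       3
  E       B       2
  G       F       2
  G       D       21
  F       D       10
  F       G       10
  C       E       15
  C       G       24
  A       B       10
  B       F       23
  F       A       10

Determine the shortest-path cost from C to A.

30

Enumerating some paths:
C - E - F - A: 15+11+10 = 36
C - G - F - A: 24+2+10 = 36
C - E - B - A: 15+2+13 = 30
C - D - F - A: 21+11+10 = 42
The minimum is 30 via C - E - B - A.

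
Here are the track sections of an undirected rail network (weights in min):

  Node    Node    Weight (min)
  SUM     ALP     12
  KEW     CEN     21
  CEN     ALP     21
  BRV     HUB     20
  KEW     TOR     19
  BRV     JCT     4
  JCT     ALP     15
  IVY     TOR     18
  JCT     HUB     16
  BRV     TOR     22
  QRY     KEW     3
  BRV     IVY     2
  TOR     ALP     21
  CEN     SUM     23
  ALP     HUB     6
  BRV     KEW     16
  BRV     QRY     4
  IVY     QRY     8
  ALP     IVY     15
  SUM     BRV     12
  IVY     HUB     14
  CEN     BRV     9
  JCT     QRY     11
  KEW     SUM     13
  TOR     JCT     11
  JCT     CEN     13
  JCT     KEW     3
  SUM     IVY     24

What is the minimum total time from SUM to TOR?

27 min

Running Dijkstra from SUM:
SUM: 0
ALP: 12  (via SUM)
BRV: 12  (via SUM)
KEW: 13  (via SUM)
IVY: 14  (via BRV)
QRY: 16  (via BRV)
JCT: 16  (via BRV)
HUB: 18  (via ALP)
CEN: 21  (via BRV)
TOR: 27  (via JCT)
Shortest route: SUM–BRV–JCT–TOR = 27 min.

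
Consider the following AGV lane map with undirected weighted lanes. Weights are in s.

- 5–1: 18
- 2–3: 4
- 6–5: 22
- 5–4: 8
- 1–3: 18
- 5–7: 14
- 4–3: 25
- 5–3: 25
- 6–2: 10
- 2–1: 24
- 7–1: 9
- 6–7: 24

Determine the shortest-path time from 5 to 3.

25 s

Candidate routes:
5 → 3: 25 = 25
5 → 4 → 3: 8+25 = 33
The minimum is 25 s via 5 → 3.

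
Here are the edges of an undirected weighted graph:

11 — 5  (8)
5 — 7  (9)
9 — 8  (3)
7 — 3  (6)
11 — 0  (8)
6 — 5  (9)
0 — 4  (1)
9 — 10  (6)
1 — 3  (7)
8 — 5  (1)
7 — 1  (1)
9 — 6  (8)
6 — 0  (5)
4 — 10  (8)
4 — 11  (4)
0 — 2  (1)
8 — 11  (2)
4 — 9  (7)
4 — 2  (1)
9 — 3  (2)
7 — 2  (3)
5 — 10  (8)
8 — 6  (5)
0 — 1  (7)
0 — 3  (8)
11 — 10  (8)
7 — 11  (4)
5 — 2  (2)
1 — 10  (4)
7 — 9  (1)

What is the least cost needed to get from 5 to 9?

Settle nodes by increasing distance from 5:
5: 0
8: 1  (via 5)
2: 2  (via 5)
0: 3  (via 2)
4: 3  (via 2)
11: 3  (via 8)
9: 4  (via 8)
Shortest route: 5 → 8 → 9 = 4.

4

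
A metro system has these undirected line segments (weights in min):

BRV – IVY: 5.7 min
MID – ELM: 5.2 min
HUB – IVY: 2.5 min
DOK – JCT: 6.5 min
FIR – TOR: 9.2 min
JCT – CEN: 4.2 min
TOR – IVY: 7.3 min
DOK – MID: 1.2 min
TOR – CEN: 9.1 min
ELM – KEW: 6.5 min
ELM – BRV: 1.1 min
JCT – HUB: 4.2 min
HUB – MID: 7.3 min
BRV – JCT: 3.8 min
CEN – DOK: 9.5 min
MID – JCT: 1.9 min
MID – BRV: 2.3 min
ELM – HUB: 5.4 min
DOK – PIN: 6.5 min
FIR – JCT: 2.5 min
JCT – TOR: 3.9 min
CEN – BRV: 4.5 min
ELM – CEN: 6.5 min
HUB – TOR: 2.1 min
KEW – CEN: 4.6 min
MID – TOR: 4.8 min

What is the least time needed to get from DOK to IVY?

9.2 min

Shortest distances from DOK:
DOK: 0
MID: 1.2  (via DOK)
JCT: 3.1  (via MID)
BRV: 3.5  (via MID)
ELM: 4.6  (via BRV)
FIR: 5.6  (via JCT)
TOR: 6  (via MID)
PIN: 6.5  (via DOK)
CEN: 7.3  (via JCT)
HUB: 7.3  (via JCT)
IVY: 9.2  (via BRV)
Shortest route: DOK → MID → BRV → IVY = 9.2 min.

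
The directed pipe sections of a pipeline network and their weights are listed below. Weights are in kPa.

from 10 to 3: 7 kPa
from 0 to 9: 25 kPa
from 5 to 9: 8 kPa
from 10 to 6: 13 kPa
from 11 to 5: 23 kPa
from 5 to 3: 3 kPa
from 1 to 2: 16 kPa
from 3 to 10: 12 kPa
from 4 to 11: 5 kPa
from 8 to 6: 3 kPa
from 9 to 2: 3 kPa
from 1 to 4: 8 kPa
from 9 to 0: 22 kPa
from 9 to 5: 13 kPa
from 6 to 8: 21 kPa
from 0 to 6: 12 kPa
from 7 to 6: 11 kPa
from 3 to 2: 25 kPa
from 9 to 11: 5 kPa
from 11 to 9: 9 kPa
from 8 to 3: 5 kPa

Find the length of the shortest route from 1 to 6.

56 kPa

Settle nodes by increasing distance from 1:
1: 0
4: 8  (via 1)
11: 13  (via 4)
2: 16  (via 1)
9: 22  (via 11)
5: 35  (via 9)
3: 38  (via 5)
0: 44  (via 9)
10: 50  (via 3)
6: 56  (via 0)
Shortest route: 1 → 4 → 11 → 9 → 0 → 6 = 56 kPa.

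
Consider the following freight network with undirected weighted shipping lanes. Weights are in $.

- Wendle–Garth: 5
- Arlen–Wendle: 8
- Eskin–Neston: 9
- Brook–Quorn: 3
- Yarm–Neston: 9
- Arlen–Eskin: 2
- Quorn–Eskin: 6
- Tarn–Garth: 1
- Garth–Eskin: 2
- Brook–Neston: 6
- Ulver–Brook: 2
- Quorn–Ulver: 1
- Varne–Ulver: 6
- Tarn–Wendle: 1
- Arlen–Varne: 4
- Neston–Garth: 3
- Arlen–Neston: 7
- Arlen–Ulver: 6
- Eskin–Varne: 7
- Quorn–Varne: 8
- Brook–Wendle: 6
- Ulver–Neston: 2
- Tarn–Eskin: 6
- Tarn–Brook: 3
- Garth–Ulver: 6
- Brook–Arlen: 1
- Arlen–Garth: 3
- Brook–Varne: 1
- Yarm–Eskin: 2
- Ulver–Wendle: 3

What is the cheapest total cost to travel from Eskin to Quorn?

$6

Running Dijkstra from Eskin:
Eskin: 0
Yarm: 2  (via Eskin)
Arlen: 2  (via Eskin)
Garth: 2  (via Eskin)
Brook: 3  (via Arlen)
Tarn: 3  (via Garth)
Varne: 4  (via Brook)
Wendle: 4  (via Tarn)
Ulver: 5  (via Brook)
Neston: 5  (via Garth)
Quorn: 6  (via Eskin)
Shortest route: Eskin–Quorn = $6.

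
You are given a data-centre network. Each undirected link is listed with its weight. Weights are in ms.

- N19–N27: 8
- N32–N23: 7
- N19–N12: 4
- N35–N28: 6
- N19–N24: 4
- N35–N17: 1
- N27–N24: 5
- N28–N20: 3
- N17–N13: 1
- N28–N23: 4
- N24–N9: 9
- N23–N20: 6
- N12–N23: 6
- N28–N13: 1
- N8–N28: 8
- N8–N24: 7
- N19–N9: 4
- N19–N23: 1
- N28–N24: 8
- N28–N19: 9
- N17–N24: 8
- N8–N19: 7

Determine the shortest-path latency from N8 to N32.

Candidate routes:
N8 - N19 - N23 - N32: 7+1+7 = 15
N8 - N24 - N19 - N23 - N32: 7+4+1+7 = 19
N8 - N28 - N23 - N32: 8+4+7 = 19
N8 - N19 - N12 - N23 - N32: 7+4+6+7 = 24
Cheapest is N8 - N19 - N23 - N32 at 15 ms.

15 ms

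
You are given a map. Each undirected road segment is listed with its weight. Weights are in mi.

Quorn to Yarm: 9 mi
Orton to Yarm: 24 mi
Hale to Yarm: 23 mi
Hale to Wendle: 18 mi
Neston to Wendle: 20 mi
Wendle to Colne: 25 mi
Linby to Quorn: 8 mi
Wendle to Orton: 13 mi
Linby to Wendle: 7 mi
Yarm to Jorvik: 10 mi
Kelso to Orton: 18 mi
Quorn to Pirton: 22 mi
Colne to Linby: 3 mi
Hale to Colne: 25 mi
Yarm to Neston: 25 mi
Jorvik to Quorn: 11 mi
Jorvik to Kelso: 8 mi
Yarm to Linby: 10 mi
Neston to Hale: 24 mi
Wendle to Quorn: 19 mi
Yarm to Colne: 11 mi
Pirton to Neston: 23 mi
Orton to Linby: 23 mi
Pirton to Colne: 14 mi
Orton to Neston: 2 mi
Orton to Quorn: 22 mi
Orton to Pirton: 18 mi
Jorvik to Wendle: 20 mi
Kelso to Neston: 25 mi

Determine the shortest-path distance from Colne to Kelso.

29 mi

Settle nodes by increasing distance from Colne:
Colne: 0
Linby: 3  (via Colne)
Wendle: 10  (via Linby)
Quorn: 11  (via Linby)
Yarm: 11  (via Colne)
Pirton: 14  (via Colne)
Jorvik: 21  (via Yarm)
Orton: 23  (via Wendle)
Neston: 25  (via Orton)
Hale: 25  (via Colne)
Kelso: 29  (via Jorvik)
Shortest route: Colne–Yarm–Jorvik–Kelso = 29 mi.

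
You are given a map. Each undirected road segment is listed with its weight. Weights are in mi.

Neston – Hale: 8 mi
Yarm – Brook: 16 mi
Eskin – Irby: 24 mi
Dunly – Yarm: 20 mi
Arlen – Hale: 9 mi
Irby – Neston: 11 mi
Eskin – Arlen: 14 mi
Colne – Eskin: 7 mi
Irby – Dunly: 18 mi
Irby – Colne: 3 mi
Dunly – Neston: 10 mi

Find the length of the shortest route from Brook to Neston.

46 mi

Settle nodes by increasing distance from Brook:
Brook: 0
Yarm: 16  (via Brook)
Dunly: 36  (via Yarm)
Neston: 46  (via Dunly)
Shortest route: Brook → Yarm → Dunly → Neston = 46 mi.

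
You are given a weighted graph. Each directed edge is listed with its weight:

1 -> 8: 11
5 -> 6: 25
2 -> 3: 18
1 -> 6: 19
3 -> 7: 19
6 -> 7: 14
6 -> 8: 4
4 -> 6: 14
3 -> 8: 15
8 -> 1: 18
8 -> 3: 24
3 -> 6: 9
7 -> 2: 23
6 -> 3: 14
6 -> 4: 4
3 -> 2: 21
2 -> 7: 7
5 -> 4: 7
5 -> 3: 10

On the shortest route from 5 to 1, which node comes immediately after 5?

Enumerating some paths:
5 - 3 - 6 - 8 - 1: 10+9+4+18 = 41
5 - 3 - 8 - 1: 10+15+18 = 43
5 - 4 - 6 - 8 - 1: 7+14+4+18 = 43
The minimum is 41 via 5 - 3 - 6 - 8 - 1.
So from 5 the first move is to 3.

3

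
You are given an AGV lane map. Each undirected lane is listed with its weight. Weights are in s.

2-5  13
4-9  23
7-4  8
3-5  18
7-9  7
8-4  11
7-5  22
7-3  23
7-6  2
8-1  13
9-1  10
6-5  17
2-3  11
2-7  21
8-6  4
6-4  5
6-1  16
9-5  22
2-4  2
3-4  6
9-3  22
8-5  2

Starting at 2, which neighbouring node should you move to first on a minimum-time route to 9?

Compare a few routes:
2 - 4 - 7 - 9: 2+8+7 = 17
2 - 4 - 6 - 7 - 9: 2+5+2+7 = 16
The minimum is 16 s via 2 - 4 - 6 - 7 - 9.
So from 2 the first move is to 4.

4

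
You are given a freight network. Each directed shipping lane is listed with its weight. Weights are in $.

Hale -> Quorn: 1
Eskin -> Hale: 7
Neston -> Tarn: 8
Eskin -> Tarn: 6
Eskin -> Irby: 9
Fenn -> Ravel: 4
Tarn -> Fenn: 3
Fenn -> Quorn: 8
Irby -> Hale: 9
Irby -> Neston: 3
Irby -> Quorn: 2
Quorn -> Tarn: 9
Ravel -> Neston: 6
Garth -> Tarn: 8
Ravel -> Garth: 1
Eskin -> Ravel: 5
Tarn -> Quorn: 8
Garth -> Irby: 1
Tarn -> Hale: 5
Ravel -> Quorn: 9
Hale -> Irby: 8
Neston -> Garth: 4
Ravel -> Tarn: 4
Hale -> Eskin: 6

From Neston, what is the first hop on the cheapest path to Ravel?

Tarn

Compare a few routes:
Neston - Garth - Tarn - Fenn - Ravel: 4+8+3+4 = 19
Neston - Garth - Irby - Quorn - Tarn - Fenn - Ravel: 4+1+2+9+3+4 = 23
Neston - Tarn - Fenn - Ravel: 8+3+4 = 15
Neston - Tarn - Hale - Eskin - Ravel: 8+5+6+5 = 24
Cheapest is Neston - Tarn - Fenn - Ravel at $15.
So from Neston the first move is to Tarn.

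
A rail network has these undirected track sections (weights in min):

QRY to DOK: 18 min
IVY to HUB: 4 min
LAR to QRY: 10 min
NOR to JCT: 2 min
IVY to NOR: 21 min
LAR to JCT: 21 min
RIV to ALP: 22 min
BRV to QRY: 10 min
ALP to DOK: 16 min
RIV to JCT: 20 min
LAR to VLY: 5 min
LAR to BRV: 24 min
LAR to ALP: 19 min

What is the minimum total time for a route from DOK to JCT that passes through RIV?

Best DOK to RIV: DOK–ALP–RIV costing 38
Shortest RIV→JCT: RIV–JCT = 20
Total via RIV: 38 + 20 = 58 min.

58 min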